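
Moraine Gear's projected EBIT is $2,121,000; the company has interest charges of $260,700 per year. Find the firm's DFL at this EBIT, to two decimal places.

Interest = $260,700.00.
DFL = EBIT ÷ (EBIT − I) = $2,121,000 ÷ ($2,121,000 − $260,700.00) = $2,121,000 ÷ $1,860,300.00 = 1.1401.

1.14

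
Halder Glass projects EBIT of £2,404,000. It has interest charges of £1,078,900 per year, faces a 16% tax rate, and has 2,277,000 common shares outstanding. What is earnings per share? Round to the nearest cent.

Pre-tax income = £2,404,000 − £1,078,900.00 = £1,325,100.00.
Net income = £1,325,100.00 × (1 − 0.16) = £1,113,084.00.
Per share: £1,113,084.00 / 2,277,000 shares = £0.49.

£0.49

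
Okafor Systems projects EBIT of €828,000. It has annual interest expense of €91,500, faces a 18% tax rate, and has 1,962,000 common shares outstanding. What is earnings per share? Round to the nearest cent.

€0.31

Pre-tax income = €828,000 − €91,500.00 = €736,500.00.
After tax at 18%: net income = €736,500.00 × 0.82 = €603,930.00.
EPS = €603,930.00 ÷ 1,962,000 = €0.31.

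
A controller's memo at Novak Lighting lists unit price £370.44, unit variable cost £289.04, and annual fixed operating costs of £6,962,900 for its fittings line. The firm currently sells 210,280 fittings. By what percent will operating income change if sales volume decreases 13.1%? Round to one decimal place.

-22.1%

Contribution at this volume is 210,280 × £81.40 = £17,116,792.00.
Subtracting fixed costs: EBIT = £17,116,792.00 − £6,962,900 = £10,153,892.00.
DOL = contribution ÷ EBIT = £17,116,792.00 ÷ £10,153,892.00 = 1.6857.
So EBIT moves 1.6857 × (-13.1%) = -22.1%.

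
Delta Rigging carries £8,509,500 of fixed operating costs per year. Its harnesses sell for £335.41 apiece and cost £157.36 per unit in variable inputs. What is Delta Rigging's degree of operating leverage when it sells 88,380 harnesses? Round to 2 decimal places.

2.18

Contribution at this volume is 88,380 × £178.05 = £15,736,059.00.
EBIT = £15,736,059.00 − £8,509,500 = £7,226,559.00.
So DOL = total CM / EBIT = £15,736,059.00 / £7,226,559.00 = 2.1775.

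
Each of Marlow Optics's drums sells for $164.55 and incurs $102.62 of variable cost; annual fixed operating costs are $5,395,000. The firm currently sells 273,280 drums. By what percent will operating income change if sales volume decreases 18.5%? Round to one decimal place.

At 273,280 units, contribution = 273,280 × $61.93 = $16,924,230.40.
Operating income = contribution − fixed costs = $16,924,230.40 − $5,395,000 = $11,529,230.40.
Degree of operating leverage = $16,924,230.40 / $11,529,230.40 = 1.4679.
Operating income changes by 1.4679 × -18.5% = -27.2%.

-27.2%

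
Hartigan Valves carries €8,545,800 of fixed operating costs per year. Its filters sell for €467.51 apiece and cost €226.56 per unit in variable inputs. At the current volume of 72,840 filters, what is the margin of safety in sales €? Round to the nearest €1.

€17,472,200

Each unit contributes €467.51 − €226.56 = €240.95. Break-even units = €8,545,800 ÷ €240.95 = 35,467.11; break-even revenue = 35,467.11 × €467.51 = €16,581,228.30.
Current sales = 72,840 × €467.51 = €34,053,428.40.
Margin of safety = €34,053,428.40 − €16,581,228.30 = €17,472,200.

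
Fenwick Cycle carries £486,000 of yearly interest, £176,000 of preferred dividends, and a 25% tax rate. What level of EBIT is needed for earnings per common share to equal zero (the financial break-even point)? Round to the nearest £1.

Grossing the preferred dividend up to pre-tax terms: £176,000 / (1 − 0.25) = £234,666.67.
EPS = 0 when EBIT covers interest plus the pre-tax preferred burden: £486,000 + £234,666.67 = £720,666.67.

£720,667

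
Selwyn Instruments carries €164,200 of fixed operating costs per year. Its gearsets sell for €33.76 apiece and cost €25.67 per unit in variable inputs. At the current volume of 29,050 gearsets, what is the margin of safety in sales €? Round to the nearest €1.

€295,513

Each unit contributes €33.76 − €25.67 = €8.09. Break-even units = €164,200 ÷ €8.09 = 20,296.66; break-even revenue = 20,296.66 × €33.76 = €685,215.33.
Actual sales revenue = 29,050 × €33.76 = €980,728.00.
Margin of safety = €980,728.00 − €685,215.33 = €295,513.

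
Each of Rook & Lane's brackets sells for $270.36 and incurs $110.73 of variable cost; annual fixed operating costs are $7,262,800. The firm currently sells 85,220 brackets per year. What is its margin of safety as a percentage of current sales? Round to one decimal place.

46.6%

Each unit contributes $270.36 − $110.73 = $159.63. Break-even units = $7,262,800 ÷ $159.63 = 45,497.71; break-even revenue = 45,497.71 × $270.36 = $12,300,761.81.
Actual sales revenue = 85,220 × $270.36 = $23,040,079.20.
Margin of safety = ($23,040,079.20 − $12,300,761.81) ÷ $23,040,079.20 = 46.6%.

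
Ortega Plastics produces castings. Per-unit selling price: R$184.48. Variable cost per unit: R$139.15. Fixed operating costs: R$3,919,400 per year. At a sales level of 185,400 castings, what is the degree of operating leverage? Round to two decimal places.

Contribution at this volume is 185,400 × R$45.33 = R$8,404,182.00.
Operating income = contribution − fixed costs = R$8,404,182.00 − R$3,919,400 = R$4,484,782.00.
So DOL = total CM / EBIT = R$8,404,182.00 / R$4,484,782.00 = 1.8739.

1.87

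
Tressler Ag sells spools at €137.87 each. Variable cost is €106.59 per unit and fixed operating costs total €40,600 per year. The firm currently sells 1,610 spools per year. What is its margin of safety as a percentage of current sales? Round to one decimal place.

19.4%

Contribution margin per unit = €137.87 − €106.59 = €31.28. Break-even units = €40,600 ÷ €31.28 = 1,297.95; break-even revenue = 1,297.95 × €137.87 = €178,948.91.
Actual sales revenue = 1,610 × €137.87 = €221,970.70.
Margin of safety = (€221,970.70 − €178,948.91) ÷ €221,970.70 = 19.4%.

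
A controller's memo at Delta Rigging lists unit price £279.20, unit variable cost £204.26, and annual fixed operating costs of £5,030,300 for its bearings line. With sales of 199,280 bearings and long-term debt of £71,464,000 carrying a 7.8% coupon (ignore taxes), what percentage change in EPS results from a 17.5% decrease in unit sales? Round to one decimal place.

-60.4%

Total contribution margin = 199,280 × £74.94 = £14,934,043.20.
Operating income = contribution − fixed costs = £14,934,043.20 − £5,030,300 = £9,903,743.20.
Interest = £5,574,192.00, so EBIT − I = £4,329,551.20.
Degree of combined leverage = contribution ÷ (EBIT − I) = £14,934,043.20 ÷ £4,329,551.20 = 3.4493.
%ΔEPS = DCL × %ΔSales = 3.4493 × -17.5% = -60.4%.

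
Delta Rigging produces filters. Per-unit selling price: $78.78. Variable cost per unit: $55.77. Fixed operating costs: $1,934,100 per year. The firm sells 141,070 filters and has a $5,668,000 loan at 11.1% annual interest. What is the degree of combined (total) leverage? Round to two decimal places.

4.75

Total contribution margin = 141,070 × $23.01 = $3,246,020.70.
EBIT = $3,246,020.70 − $1,934,100 = $1,311,920.70. Interest = $629,148.00.
DOL = $3,246,020.70 ÷ $1,311,920.70 = 2.4743; DFL = $1,311,920.70 ÷ $682,772.70 = 1.9215.
DCL = DOL × DFL = 2.4743 × 1.9215 = 4.7544.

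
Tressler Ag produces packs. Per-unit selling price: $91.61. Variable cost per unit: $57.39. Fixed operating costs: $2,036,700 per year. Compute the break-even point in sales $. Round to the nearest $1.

CM per unit = $91.61 − $57.39 = $34.22; CM ratio = $34.22 / $91.61 = 0.3735.
Break-even revenue = fixed costs × price ÷ CM = $2,036,700 × $91.61 ÷ $34.22 = $5,452,428.

$5,452,428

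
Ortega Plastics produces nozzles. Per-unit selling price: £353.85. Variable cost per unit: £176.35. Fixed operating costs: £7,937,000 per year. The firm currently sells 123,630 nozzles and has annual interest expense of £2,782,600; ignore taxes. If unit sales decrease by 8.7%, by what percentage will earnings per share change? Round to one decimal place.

Contribution at this volume is 123,630 × £177.50 = £21,944,325.00.
Subtracting fixed costs: EBIT = £21,944,325.00 − £7,937,000 = £14,007,325.00.
After interest of £2,782,600.00, pre-tax earnings = £11,224,725.00.
Degree of combined leverage = contribution ÷ (EBIT − I) = £21,944,325.00 ÷ £11,224,725.00 = 1.9550.
EPS therefore changes by 1.9550 × (-8.7%) = -17.0%.

-17.0%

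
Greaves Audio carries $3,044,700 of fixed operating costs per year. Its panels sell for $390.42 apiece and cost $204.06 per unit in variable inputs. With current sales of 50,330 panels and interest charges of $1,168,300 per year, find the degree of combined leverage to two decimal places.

1.82

Contribution at this volume is 50,330 × $186.36 = $9,379,498.80.
Subtracting fixed costs: EBIT = $9,379,498.80 − $3,044,700 = $6,334,798.80. Interest = $1,168,300.00.
DOL = $9,379,498.80 ÷ $6,334,798.80 = 1.4806; DFL = $6,334,798.80 ÷ $5,166,498.80 = 1.2261.
Combined leverage = 1.4806 × 1.2261 = 1.8154.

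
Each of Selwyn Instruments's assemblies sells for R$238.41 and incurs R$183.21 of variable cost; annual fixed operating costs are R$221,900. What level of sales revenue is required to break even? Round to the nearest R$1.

R$958,391

Contribution margin per unit = R$238.41 − R$183.21 = R$55.20, a CM ratio of R$55.20 ÷ R$238.41 = 0.2315.
Break-even revenue = fixed costs × price ÷ CM = R$221,900 × R$238.41 ÷ R$55.20 = R$958,391.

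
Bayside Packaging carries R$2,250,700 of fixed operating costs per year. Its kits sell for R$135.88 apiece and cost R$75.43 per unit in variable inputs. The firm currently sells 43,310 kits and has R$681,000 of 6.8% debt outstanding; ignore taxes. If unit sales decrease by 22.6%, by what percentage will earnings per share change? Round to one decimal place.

-184.3%

At 43,310 units, contribution = 43,310 × R$60.45 = R$2,618,089.50.
EBIT = R$2,618,089.50 − R$2,250,700 = R$367,389.50.
Interest = R$46,308.00, so EBIT − I = R$321,081.50.
DCL = total CM / (EBIT − I) = R$2,618,089.50 / R$321,081.50 = 8.1540.
%ΔEPS = DCL × %ΔSales = 8.1540 × -22.6% = -184.3%.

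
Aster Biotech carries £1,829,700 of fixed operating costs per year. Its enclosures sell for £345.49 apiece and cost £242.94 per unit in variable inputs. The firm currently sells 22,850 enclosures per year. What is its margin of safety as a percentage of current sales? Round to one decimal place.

Unit CM = price − variable cost = £345.49 − £242.94 = £102.55. Break-even units = £1,829,700 ÷ £102.55 = 17,842.03; break-even revenue = 17,842.03 × £345.49 = £6,164,242.35.
Actual sales revenue = 22,850 × £345.49 = £7,894,446.50.
Margin of safety = (£7,894,446.50 − £6,164,242.35) ÷ £7,894,446.50 = 21.9%.

21.9%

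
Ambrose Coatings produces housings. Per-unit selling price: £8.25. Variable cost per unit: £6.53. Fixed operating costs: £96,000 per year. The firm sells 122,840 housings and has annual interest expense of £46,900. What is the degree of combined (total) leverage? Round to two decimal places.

Contribution at this volume is 122,840 × £1.72 = £211,284.80.
EBIT = £211,284.80 − £96,000 = £115,284.80. Interest = £46,900.00.
DOL = £211,284.80 ÷ £115,284.80 = 1.8327; DFL = £115,284.80 ÷ £68,384.80 = 1.6858.
Combined leverage = 1.8327 × 1.6858 = 3.0896.

3.09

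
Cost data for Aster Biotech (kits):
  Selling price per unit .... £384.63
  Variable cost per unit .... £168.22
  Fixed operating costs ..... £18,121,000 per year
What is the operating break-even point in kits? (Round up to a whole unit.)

83,735 kits

Each unit contributes £384.63 − £168.22 = £216.41.
Units to break even: £18,121,000 ÷ £216.41 = 83,734.58, rounded up to 83,735.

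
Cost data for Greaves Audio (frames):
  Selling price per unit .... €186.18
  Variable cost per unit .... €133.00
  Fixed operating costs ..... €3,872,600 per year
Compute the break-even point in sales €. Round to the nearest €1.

Contribution margin per unit = €186.18 − €133.00 = €53.18, a CM ratio of €53.18 ÷ €186.18 = 0.2856.
Break-even sales = FC ÷ CM ratio = €3,872,600 × €186.18 / €53.18 = €13,557,741.

€13,557,741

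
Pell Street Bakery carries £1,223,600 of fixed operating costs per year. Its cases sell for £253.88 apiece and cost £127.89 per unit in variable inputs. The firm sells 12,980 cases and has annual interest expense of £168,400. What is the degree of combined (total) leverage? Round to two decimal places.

Total contribution margin = 12,980 × £125.99 = £1,635,350.20.
EBIT = £1,635,350.20 − £1,223,600 = £411,750.20. Interest = £168,400.00, so EBIT − I = £243,350.20.
DCL = contribution ÷ (EBIT − I) = £1,635,350.20 ÷ £243,350.20 = 6.7202.

6.72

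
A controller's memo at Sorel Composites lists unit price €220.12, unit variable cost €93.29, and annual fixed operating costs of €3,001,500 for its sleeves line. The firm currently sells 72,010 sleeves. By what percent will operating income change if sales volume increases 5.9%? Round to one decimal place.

+8.8%

At 72,010 units, contribution = 72,010 × €126.83 = €9,133,028.30.
Subtracting fixed costs: EBIT = €9,133,028.30 − €3,001,500 = €6,131,528.30.
Degree of operating leverage = €9,133,028.30 / €6,131,528.30 = 1.4895.
%ΔEBIT = DOL × %ΔSales = 1.4895 × +5.9% = +8.8%.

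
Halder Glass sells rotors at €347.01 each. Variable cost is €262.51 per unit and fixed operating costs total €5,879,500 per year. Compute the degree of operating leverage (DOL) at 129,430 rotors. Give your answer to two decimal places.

Contribution at this volume is 129,430 × €84.50 = €10,936,835.00.
EBIT = €10,936,835.00 − €5,879,500 = €5,057,335.00.
So DOL = total CM / EBIT = €10,936,835.00 / €5,057,335.00 = 2.1626.

2.16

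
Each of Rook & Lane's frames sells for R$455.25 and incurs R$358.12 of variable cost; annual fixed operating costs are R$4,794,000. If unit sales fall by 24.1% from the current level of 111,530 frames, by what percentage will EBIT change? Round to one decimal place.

-43.2%

Total contribution margin = 111,530 × R$97.13 = R$10,832,908.90.
EBIT = R$10,832,908.90 − R$4,794,000 = R$6,038,908.90.
Degree of operating leverage = R$10,832,908.90 / R$6,038,908.90 = 1.7939.
%ΔEBIT = DOL × %ΔSales = 1.7939 × -24.1% = -43.2%.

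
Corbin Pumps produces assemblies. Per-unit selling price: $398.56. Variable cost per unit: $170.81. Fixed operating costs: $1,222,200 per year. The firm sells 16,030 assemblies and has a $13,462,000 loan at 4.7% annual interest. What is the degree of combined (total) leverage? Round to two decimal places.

2.03

Contribution at this volume is 16,030 × $227.75 = $3,650,832.50.
Operating income = contribution − fixed costs = $3,650,832.50 − $1,222,200 = $2,428,632.50. Interest = $632,714.00.
DOL = $3,650,832.50 ÷ $2,428,632.50 = 1.5032; DFL = $2,428,632.50 ÷ $1,795,918.50 = 1.3523.
DCL = DOL × DFL = 1.5032 × 1.3523 = 2.0328.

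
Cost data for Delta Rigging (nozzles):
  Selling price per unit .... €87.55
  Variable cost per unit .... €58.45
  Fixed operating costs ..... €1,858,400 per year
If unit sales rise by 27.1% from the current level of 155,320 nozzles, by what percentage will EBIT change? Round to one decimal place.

+46.0%

Contribution at this volume is 155,320 × €29.10 = €4,519,812.00.
EBIT = €4,519,812.00 − €1,858,400 = €2,661,412.00.
DOL = contribution ÷ EBIT = €4,519,812.00 ÷ €2,661,412.00 = 1.6983.
%ΔEBIT = DOL × %ΔSales = 1.6983 × +27.1% = +46.0%.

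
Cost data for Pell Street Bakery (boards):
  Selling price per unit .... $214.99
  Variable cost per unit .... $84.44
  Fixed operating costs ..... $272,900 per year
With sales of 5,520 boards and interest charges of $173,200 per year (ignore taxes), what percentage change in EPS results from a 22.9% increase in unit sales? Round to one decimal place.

Contribution at this volume is 5,520 × $130.55 = $720,636.00.
Subtracting fixed costs: EBIT = $720,636.00 − $272,900 = $447,736.00.
Interest = $173,200.00, so EBIT − I = $274,536.00.
Degree of combined leverage = contribution ÷ (EBIT − I) = $720,636.00 ÷ $274,536.00 = 2.6249.
%ΔEPS = DCL × %ΔSales = 2.6249 × +22.9% = +60.1%.

+60.1%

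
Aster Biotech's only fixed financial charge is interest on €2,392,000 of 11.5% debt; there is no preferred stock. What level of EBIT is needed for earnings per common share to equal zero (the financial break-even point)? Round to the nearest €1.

€275,080

Annual interest = 11.5% × €2,392,000 = €275,080.00.
Without preferred stock the financial break-even is simply EBIT = interest = €275,080.00.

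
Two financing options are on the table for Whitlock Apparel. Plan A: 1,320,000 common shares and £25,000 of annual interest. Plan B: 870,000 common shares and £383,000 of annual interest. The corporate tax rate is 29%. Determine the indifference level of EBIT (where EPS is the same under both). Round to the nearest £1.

Set EPS_A = EPS_B: (EBIT − £25,000)(1 − 0.29) ÷ 1,320,000 = (EBIT − £383,000)(1 − 0.29) ÷ 870,000.
Cancelling (1 − t) and cross-multiplying: 870,000·(EBIT − 25,000) = 1,320,000·(EBIT − 383,000).
Solving, EBIT = (383,000·1,320,000 − 25,000·870,000) / (1,320,000 − 870,000) = 483,810,000,000 / 450,000 = 1,075,133.33.

£1,075,133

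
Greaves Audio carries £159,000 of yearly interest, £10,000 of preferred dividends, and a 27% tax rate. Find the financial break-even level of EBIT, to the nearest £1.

Grossing the preferred dividend up to pre-tax terms: £10,000 / (1 − 0.27) = £13,698.63.
Financial break-even EBIT = interest + D_p ÷ (1 − t) = £159,000 + £13,698.63 = £172,698.63.

£172,699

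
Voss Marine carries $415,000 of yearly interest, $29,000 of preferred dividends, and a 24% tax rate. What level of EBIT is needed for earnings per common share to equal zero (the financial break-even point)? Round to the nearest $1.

$453,158

Preferred dividends are paid after tax, so their pre-tax equivalent is $29,000 ÷ (1 − 0.24) = $38,157.89.
Financial break-even EBIT = interest + D_p ÷ (1 − t) = $415,000 + $38,157.89 = $453,157.89.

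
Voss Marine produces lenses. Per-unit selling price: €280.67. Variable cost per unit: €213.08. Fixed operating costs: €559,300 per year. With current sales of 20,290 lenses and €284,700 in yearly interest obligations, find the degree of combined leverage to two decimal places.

2.60

Contribution at this volume is 20,290 × €67.59 = €1,371,401.10.
EBIT = €1,371,401.10 − €559,300 = €812,101.10. Interest = €284,700.00.
DOL = €1,371,401.10 ÷ €812,101.10 = 1.6887; DFL = €812,101.10 ÷ €527,401.10 = 1.5398.
DCL = DOL × DFL = 1.6887 × 1.5398 = 2.6003.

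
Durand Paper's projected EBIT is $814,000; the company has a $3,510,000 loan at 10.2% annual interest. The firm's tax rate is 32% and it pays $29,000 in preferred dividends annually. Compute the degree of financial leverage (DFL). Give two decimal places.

Annual interest charges come to $358,020.00.
Preferred dividends grossed up pre-tax: $29,000 / (1 − 0.32) = $42,647.06.
DFL = EBIT ÷ [EBIT − I − D_p/(1−t)] = $814,000 ÷ [$814,000 − $358,020.00 − $42,647.06] = $814,000 ÷ $413,332.94 = 1.9694.

1.97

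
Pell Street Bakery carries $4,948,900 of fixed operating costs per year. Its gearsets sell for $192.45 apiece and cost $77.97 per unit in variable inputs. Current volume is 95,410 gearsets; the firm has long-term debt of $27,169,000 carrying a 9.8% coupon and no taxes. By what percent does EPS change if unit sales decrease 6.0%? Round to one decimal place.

Total contribution margin = 95,410 × $114.48 = $10,922,536.80.
EBIT = $10,922,536.80 − $4,948,900 = $5,973,636.80.
After interest of $2,662,562.00, pre-tax earnings = $3,311,074.80.
DCL = total CM / (EBIT − I) = $10,922,536.80 / $3,311,074.80 = 3.2988.
%ΔEPS = DCL × %ΔSales = 3.2988 × -6.0% = -19.8%.

-19.8%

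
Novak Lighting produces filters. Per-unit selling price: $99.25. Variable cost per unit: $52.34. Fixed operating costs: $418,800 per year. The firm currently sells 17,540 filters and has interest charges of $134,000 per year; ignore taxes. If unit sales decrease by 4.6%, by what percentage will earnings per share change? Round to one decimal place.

Total contribution margin = 17,540 × $46.91 = $822,801.40.
Subtracting fixed costs: EBIT = $822,801.40 − $418,800 = $404,001.40.
Interest = $134,000.00, so EBIT − I = $270,001.40.
Degree of combined leverage = contribution ÷ (EBIT − I) = $822,801.40 ÷ $270,001.40 = 3.0474.
%ΔEPS = DCL × %ΔSales = 3.0474 × -4.6% = -14.0%.

-14.0%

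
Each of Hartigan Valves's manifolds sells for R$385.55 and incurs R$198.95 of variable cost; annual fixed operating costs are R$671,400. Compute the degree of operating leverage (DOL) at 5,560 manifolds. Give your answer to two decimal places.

2.83

Contribution at this volume is 5,560 × R$186.60 = R$1,037,496.00.
Subtracting fixed costs: EBIT = R$1,037,496.00 − R$671,400 = R$366,096.00.
So DOL = total CM / EBIT = R$1,037,496.00 / R$366,096.00 = 2.8339.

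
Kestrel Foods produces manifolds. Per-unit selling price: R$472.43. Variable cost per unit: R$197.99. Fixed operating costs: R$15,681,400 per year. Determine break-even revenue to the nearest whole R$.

R$26,994,475

CM per unit = R$472.43 − R$197.99 = R$274.44; CM ratio = R$274.44 / R$472.43 = 0.5809.
Break-even revenue = fixed costs × price ÷ CM = R$15,681,400 × R$472.43 ÷ R$274.44 = R$26,994,475.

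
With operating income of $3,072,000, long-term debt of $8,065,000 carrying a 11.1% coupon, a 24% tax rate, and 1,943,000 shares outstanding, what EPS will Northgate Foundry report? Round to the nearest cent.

$0.85

Interest = $895,215.00, so EBT = $3,072,000 − $895,215.00 = $2,176,785.00.
Net income = $2,176,785.00 × (1 − 0.24) = $1,654,356.60.
Per share: $1,654,356.60 / 1,943,000 shares = $0.85.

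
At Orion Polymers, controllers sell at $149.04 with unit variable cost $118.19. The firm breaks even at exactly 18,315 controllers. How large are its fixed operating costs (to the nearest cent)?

$565,017.75

Contribution margin per unit = $149.04 − $118.19 = $30.85.
Fixed costs = break-even units × CM = 18,315 × $30.85 = $565,017.75.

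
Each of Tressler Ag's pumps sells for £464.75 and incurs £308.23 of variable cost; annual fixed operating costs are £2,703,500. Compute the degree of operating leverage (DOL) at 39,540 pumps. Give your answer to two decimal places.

Total contribution margin = 39,540 × £156.52 = £6,188,800.80.
Operating income = contribution − fixed costs = £6,188,800.80 − £2,703,500 = £3,485,300.80.
DOL = contribution ÷ EBIT = £6,188,800.80 ÷ £3,485,300.80 = 1.7757.

1.78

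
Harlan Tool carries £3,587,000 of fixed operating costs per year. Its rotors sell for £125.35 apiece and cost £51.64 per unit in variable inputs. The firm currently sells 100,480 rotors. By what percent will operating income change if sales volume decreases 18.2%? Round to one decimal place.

-35.3%

Contribution at this volume is 100,480 × £73.71 = £7,406,380.80.
Subtracting fixed costs: EBIT = £7,406,380.80 − £3,587,000 = £3,819,380.80.
Degree of operating leverage = £7,406,380.80 / £3,819,380.80 = 1.9392.
Operating income changes by 1.9392 × -18.2% = -35.3%.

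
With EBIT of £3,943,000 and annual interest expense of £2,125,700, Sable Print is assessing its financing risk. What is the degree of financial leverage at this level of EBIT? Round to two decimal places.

Annual interest charges come to £2,125,700.00.
Degree of financial leverage = EBIT / (EBIT − interest) = £3,943,000 / £1,817,300.00 = 2.1697.

2.17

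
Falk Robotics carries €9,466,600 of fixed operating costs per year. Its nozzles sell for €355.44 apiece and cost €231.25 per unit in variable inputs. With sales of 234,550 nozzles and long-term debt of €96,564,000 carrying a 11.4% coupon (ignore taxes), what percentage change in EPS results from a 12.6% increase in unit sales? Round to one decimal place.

At 234,550 units, contribution = 234,550 × €124.19 = €29,128,764.50.
EBIT = €29,128,764.50 − €9,466,600 = €19,662,164.50.
Interest = €11,008,296.00, so EBIT − I = €8,653,868.50.
DCL = total CM / (EBIT − I) = €29,128,764.50 / €8,653,868.50 = 3.3660.
EPS therefore changes by 3.3660 × (+12.6%) = +42.4%.

+42.4%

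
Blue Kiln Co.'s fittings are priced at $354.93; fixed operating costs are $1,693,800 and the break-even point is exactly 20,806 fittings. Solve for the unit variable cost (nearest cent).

$273.52

At break-even, FC = Q × (P − VC), so P − VC = $1,693,800 ÷ 20,806 = $81.4092.
Variable cost per unit = $354.93 − $81.4092 = $273.52.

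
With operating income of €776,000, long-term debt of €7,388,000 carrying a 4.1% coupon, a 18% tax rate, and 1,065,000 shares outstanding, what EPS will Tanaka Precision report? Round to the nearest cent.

Pre-tax income = €776,000 − €302,908.00 = €473,092.00.
Net income = €473,092.00 × (1 − 0.18) = €387,935.44.
Per share: €387,935.44 / 1,065,000 shares = €0.36.

€0.36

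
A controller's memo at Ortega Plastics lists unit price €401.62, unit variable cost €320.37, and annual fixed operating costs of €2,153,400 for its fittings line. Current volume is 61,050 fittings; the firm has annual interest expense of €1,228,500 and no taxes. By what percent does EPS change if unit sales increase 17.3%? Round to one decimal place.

+54.4%

Contribution at this volume is 61,050 × €81.25 = €4,960,312.50.
Operating income = contribution − fixed costs = €4,960,312.50 − €2,153,400 = €2,806,912.50.
After interest of €1,228,500.00, pre-tax earnings = €1,578,412.50.
Degree of combined leverage = contribution ÷ (EBIT − I) = €4,960,312.50 ÷ €1,578,412.50 = 3.1426.
EPS therefore changes by 3.1426 × (+17.3%) = +54.4%.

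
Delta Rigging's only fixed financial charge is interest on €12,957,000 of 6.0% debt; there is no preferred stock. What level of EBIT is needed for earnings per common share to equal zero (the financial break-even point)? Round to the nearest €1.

€777,420

Annual interest = 6.0% × €12,957,000 = €777,420.00.
Without preferred stock the financial break-even is simply EBIT = interest = €777,420.00.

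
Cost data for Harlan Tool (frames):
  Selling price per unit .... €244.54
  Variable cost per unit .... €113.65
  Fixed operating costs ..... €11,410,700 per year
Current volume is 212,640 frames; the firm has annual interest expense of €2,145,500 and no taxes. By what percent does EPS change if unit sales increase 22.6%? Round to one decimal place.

Contribution at this volume is 212,640 × €130.89 = €27,832,449.60.
EBIT = €27,832,449.60 − €11,410,700 = €16,421,749.60.
Interest = €2,145,500.00, so EBIT − I = €14,276,249.60.
DCL = total CM / (EBIT − I) = €27,832,449.60 / €14,276,249.60 = 1.9496.
%ΔEPS = DCL × %ΔSales = 1.9496 × +22.6% = +44.1%.

+44.1%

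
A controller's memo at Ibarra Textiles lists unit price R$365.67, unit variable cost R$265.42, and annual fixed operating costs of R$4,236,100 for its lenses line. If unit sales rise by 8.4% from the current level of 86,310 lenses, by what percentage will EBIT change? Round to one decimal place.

Contribution at this volume is 86,310 × R$100.25 = R$8,652,577.50.
Operating income = contribution − fixed costs = R$8,652,577.50 − R$4,236,100 = R$4,416,477.50.
DOL = contribution ÷ EBIT = R$8,652,577.50 ÷ R$4,416,477.50 = 1.9592.
So EBIT moves 1.9592 × (+8.4%) = +16.5%.

+16.5%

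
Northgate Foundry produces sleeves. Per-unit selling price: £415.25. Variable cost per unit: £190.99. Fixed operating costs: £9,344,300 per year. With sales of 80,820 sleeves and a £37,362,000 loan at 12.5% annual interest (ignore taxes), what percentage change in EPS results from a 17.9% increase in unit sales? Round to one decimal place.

Contribution at this volume is 80,820 × £224.26 = £18,124,693.20.
Operating income = contribution − fixed costs = £18,124,693.20 − £9,344,300 = £8,780,393.20.
Interest = £4,670,250.00, so EBIT − I = £4,110,143.20.
DCL = total CM / (EBIT − I) = £18,124,693.20 / £4,110,143.20 = 4.4097.
%ΔEPS = DCL × %ΔSales = 4.4097 × +17.9% = +78.9%.

+78.9%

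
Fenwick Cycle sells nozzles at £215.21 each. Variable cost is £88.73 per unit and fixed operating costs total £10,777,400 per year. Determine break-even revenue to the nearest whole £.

CM per unit = £215.21 − £88.73 = £126.48; CM ratio = £126.48 / £215.21 = 0.5877.
Break-even revenue = fixed costs × price ÷ CM = £10,777,400 × £215.21 ÷ £126.48 = £18,338,111.

£18,338,111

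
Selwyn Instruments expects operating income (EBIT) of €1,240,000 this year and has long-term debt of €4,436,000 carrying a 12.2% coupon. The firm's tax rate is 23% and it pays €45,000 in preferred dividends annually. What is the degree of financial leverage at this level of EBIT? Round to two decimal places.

1.94

Interest = €541,192.00.
Preferred dividends grossed up pre-tax: €45,000 / (1 − 0.23) = €58,441.56.
DFL = EBIT ÷ [EBIT − I − D_p/(1−t)] = €1,240,000 ÷ [€1,240,000 − €541,192.00 − €58,441.56] = €1,240,000 ÷ €640,366.44 = 1.9364.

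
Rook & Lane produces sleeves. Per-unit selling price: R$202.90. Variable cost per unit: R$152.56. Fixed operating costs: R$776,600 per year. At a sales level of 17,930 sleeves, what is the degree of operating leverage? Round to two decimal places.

Contribution at this volume is 17,930 × R$50.34 = R$902,596.20.
EBIT = R$902,596.20 − R$776,600 = R$125,996.20.
Degree of operating leverage = R$902,596.20 / R$125,996.20 = 7.1637.

7.16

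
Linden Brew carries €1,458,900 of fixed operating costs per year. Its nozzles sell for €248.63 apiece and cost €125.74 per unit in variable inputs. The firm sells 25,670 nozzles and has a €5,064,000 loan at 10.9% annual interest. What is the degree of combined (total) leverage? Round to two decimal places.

2.76

Total contribution margin = 25,670 × €122.89 = €3,154,586.30.
Subtracting fixed costs: EBIT = €3,154,586.30 − €1,458,900 = €1,695,686.30. Interest = €551,976.00.
DOL = €3,154,586.30 ÷ €1,695,686.30 = 1.8604; DFL = €1,695,686.30 ÷ €1,143,710.30 = 1.4826.
DCL = DOL × DFL = 1.8604 × 1.4826 = 2.7582.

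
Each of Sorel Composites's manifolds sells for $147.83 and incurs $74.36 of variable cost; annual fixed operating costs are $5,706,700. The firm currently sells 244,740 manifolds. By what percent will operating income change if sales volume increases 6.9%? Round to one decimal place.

Contribution at this volume is 244,740 × $73.47 = $17,981,047.80.
Operating income = contribution − fixed costs = $17,981,047.80 − $5,706,700 = $12,274,347.80.
Degree of operating leverage = $17,981,047.80 / $12,274,347.80 = 1.4649.
%ΔEBIT = DOL × %ΔSales = 1.4649 × +6.9% = +10.1%.

+10.1%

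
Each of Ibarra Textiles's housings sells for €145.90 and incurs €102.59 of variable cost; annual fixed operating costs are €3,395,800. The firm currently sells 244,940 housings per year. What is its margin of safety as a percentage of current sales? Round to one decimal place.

Contribution margin per unit = €145.90 − €102.59 = €43.31. Break-even units = €3,395,800 ÷ €43.31 = 78,406.83; break-even revenue = 78,406.83 × €145.90 = €11,439,557.15.
Current sales = 244,940 × €145.90 = €35,736,746.00.
Margin of safety = (€35,736,746.00 − €11,439,557.15) ÷ €35,736,746.00 = 68.0%.

68.0%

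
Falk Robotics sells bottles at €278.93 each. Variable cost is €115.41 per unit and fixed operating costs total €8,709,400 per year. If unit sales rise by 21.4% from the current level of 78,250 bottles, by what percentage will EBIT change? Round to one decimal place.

At 78,250 units, contribution = 78,250 × €163.52 = €12,795,440.00.
Operating income = contribution − fixed costs = €12,795,440.00 − €8,709,400 = €4,086,040.00.
So DOL = total CM / EBIT = €12,795,440.00 / €4,086,040.00 = 3.1315.
%ΔEBIT = DOL × %ΔSales = 3.1315 × +21.4% = +67.0%.

+67.0%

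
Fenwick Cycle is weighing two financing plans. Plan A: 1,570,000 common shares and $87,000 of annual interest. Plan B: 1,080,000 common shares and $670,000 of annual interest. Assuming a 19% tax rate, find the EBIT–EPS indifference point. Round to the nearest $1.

At indifference, (EBIT − 87,000)(1 − t)/1,570,000 = (EBIT − 670,000)(1 − t)/1,080,000.
The (1 − t) factor cancels: (EBIT − 87,000) × 1,080,000 = (EBIT − 670,000) × 1,570,000.
Solving, EBIT = (670,000·1,570,000 − 87,000·1,080,000) / (1,570,000 − 1,080,000) = 957,940,000,000 / 490,000 = 1,954,979.59.

$1,954,980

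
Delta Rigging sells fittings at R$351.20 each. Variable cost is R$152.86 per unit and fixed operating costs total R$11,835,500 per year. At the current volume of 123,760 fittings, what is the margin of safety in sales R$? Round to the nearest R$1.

Each unit contributes R$351.20 − R$152.86 = R$198.34. Break-even units = R$11,835,500 ÷ R$198.34 = 59,672.78; break-even revenue = 59,672.78 × R$351.20 = R$20,957,081.78.
Actual sales revenue = 123,760 × R$351.20 = R$43,464,512.00.
Margin of safety = R$43,464,512.00 − R$20,957,081.78 = R$22,507,430.

R$22,507,430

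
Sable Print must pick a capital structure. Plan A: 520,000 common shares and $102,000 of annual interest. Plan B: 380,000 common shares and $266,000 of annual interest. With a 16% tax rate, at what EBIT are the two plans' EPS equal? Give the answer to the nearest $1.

$711,143

Set EPS_A = EPS_B: (EBIT − $102,000)(1 − 0.16) ÷ 520,000 = (EBIT − $266,000)(1 − 0.16) ÷ 380,000.
The (1 − t) factor cancels: (EBIT − 102,000) × 380,000 = (EBIT − 266,000) × 520,000.
Solving, EBIT = (266,000·520,000 − 102,000·380,000) / (520,000 − 380,000) = 99,560,000,000 / 140,000 = 711,142.86.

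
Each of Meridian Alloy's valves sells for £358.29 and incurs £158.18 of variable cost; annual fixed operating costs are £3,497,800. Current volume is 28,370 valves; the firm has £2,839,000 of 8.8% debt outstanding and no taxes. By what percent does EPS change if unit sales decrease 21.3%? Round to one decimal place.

-62.7%

Contribution at this volume is 28,370 × £200.11 = £5,677,120.70.
EBIT = £5,677,120.70 − £3,497,800 = £2,179,320.70.
Interest = £249,832.00, so EBIT − I = £1,929,488.70.
DCL = total CM / (EBIT − I) = £5,677,120.70 / £1,929,488.70 = 2.9423.
EPS therefore changes by 2.9423 × (-21.3%) = -62.7%.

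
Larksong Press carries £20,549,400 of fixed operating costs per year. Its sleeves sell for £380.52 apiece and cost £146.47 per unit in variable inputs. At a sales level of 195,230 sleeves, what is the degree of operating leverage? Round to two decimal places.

1.82

Contribution at this volume is 195,230 × £234.05 = £45,693,581.50.
EBIT = £45,693,581.50 − £20,549,400 = £25,144,181.50.
So DOL = total CM / EBIT = £45,693,581.50 / £25,144,181.50 = 1.8173.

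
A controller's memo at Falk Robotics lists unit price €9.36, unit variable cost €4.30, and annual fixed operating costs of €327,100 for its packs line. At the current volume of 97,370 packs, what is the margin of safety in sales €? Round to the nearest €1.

Each unit contributes €9.36 − €4.30 = €5.06. Break-even units = €327,100 ÷ €5.06 = 64,644.27; break-even revenue = 64,644.27 × €9.36 = €605,070.36.
Actual sales revenue = 97,370 × €9.36 = €911,383.20.
Margin of safety = €911,383.20 − €605,070.36 = €306,313.

€306,313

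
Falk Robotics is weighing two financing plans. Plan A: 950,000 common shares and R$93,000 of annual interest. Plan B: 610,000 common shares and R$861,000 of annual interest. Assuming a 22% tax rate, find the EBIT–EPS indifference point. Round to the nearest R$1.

R$2,238,882

At indifference, (EBIT − 93,000)(1 − t)/950,000 = (EBIT − 861,000)(1 − t)/610,000.
The (1 − t) factor cancels: (EBIT − 93,000) × 610,000 = (EBIT − 861,000) × 950,000.
EBIT × (950,000 − 610,000) = 861,000 × 950,000 − 93,000 × 610,000 = 761,220,000,000, so EBIT = 761,220,000,000 ÷ 340,000 = 2,238,882.35.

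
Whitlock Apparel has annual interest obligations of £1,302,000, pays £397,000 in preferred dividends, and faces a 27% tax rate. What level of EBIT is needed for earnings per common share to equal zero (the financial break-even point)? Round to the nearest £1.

£1,845,836

Grossing the preferred dividend up to pre-tax terms: £397,000 / (1 − 0.27) = £543,835.62.
EPS = 0 when EBIT covers interest plus the pre-tax preferred burden: £1,302,000 + £543,835.62 = £1,845,835.62.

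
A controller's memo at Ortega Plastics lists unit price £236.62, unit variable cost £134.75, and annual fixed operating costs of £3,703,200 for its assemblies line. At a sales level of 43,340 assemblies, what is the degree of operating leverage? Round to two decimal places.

6.20

Contribution at this volume is 43,340 × £101.87 = £4,415,045.80.
Operating income = contribution − fixed costs = £4,415,045.80 − £3,703,200 = £711,845.80.
So DOL = total CM / EBIT = £4,415,045.80 / £711,845.80 = 6.2023.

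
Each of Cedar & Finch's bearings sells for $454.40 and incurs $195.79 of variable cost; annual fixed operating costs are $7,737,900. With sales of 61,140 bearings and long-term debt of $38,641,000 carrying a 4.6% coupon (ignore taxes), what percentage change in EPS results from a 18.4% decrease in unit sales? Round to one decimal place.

Total contribution margin = 61,140 × $258.61 = $15,811,415.40.
Operating income = contribution − fixed costs = $15,811,415.40 − $7,737,900 = $8,073,515.40.
After interest of $1,777,486.00, pre-tax earnings = $6,296,029.40.
DCL = total CM / (EBIT − I) = $15,811,415.40 / $6,296,029.40 = 2.5113.
%ΔEPS = DCL × %ΔSales = 2.5113 × -18.4% = -46.2%.

-46.2%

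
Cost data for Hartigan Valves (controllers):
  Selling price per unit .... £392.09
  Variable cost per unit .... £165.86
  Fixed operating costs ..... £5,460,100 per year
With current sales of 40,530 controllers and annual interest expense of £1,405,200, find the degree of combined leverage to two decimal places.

Contribution at this volume is 40,530 × £226.23 = £9,169,101.90.
Operating income = contribution − fixed costs = £9,169,101.90 − £5,460,100 = £3,709,001.90. Interest = £1,405,200.00, so EBIT − I = £2,303,801.90.
Degree of total leverage = total CM / (EBIT − interest) = £9,169,101.90 / £2,303,801.90 = 3.9800.

3.98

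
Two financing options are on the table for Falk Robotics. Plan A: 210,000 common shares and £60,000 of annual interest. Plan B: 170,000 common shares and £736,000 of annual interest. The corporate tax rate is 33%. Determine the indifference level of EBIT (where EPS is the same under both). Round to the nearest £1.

Set EPS_A = EPS_B: (EBIT − £60,000)(1 − 0.33) ÷ 210,000 = (EBIT − £736,000)(1 − 0.33) ÷ 170,000.
The (1 − t) factor cancels: (EBIT − 60,000) × 170,000 = (EBIT − 736,000) × 210,000.
Solving, EBIT = (736,000·210,000 − 60,000·170,000) / (210,000 − 170,000) = 144,360,000,000 / 40,000 = 3,609,000.00.

£3,609,000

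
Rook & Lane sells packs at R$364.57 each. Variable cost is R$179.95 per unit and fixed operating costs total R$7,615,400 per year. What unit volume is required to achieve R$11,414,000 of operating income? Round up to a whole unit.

Contribution margin per unit = R$364.57 − R$179.95 = R$184.62.
Need Q such that Q × R$184.62 − R$7,615,400 = R$11,414,000, i.e. Q = R$19,029,400 / R$184.62 = 103,073.34 → 103,074.

103,074 packs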